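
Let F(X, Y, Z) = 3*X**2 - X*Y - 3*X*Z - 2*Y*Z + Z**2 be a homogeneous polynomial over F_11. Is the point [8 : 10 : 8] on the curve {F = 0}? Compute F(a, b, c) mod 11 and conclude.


F(8,10,8) ≡ 0 (mod 11); P is on the curve.

Evaluate F(8, 10, 8) term-by-term (mod 11).
  3*X**2 ↦ 3·64·1·1 = 192
  -X*Y ↦ -1·8·10·1 = -80
  -3*X*Z ↦ -3·8·1·8 = -192
  -2*Y*Z ↦ -2·1·10·8 = -160
  Z**2 ↦ 1·1·1·64 = 64
Sum: F(8, 10, 8) = (192) + (-80) + (-192) + (-160) + (64) = -176.
Reducing mod 11: -176 ≡ 0 (mod 11).
Since F(a, b, c) ≡ 0 (mod 11), P lies on the curve.


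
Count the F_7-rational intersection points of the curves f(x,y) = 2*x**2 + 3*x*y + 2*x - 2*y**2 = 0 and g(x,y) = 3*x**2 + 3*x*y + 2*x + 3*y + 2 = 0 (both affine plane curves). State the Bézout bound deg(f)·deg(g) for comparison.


Common zeros: ∅; count = 0; Bézout bound = 4.

deg(f) = 2, deg(g) = 2, so Bézout bound = 4.
Scan x ∈ F_7. For each x, list the y ∈ F_7 with f(x, y) ≡ 0 and those with g(x, y) ≡ 0 (mod 7); the common zeros in that column are the intersection.
  x = 0: f ≡ 0 at y ∈ {0}; g ≡ 0 at y ∈ {4}; common: ∅.
  x = 1: f ≡ 0 at y ∈ ∅; g ≡ 0 at y ∈ {0}; common: ∅.
  x = 2: f ≡ 0 at y ∈ ∅; g ≡ 0 at y ∈ {5}; common: ∅.
  x = 3: f ≡ 0 at y ∈ {4}; g ≡ 0 at y ∈ {0}; common: ∅.
  x = 4: f ≡ 0 at y ∈ {2, 4}; g ≡ 0 at y ∈ {5}; common: ∅.
  x = 5: f ≡ 0 at y ∈ ∅; g ≡ 0 at y ∈ {1}; common: ∅.
  x = 6: f ≡ 0 at y ∈ {0, 2}; g ≡ 0 at y ∈ ∅; common: ∅.
Collecting: common zeros = ∅, so the count is 0.
Comparison with the Bézout bound: 0 ≤ 4 = deg(f)·deg(g), as expected for curves with no common component (the affine F_7-count falls short of the bound because intersections may lie at infinity, over extension fields, or carry multiplicity).


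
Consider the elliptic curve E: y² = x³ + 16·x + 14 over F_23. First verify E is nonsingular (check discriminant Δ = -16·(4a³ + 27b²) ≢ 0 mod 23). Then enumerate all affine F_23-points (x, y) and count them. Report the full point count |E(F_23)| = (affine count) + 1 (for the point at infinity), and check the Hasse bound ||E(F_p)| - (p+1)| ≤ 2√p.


Affine points = {(1, 10), (1, 13), (2, 10), (2, 13), (4, 2), (4, 21), (5, 9), (5, 14), (6, 2), (6, 21), (7, 3), (7, 20), (9, 6), (9, 17), (10, 1), (10, 22), (11, 7), (11, 16), (12, 5), (12, 18), (13, 2), (13, 21), (15, 8), (15, 15), (17, 1), (17, 22), (18, 4), (18, 19), (19, 1), (19, 22), (20, 10), (20, 13)}; affine count = 32; |E(F_23)| = 33.

Discriminant check: Δ ∝ 4a³ + 27b² = 4·16³ + 27·14² = 4·4096 + 27·196 ≡ 10 (mod 23). Nonzero ⇒ E is nonsingular.
For each x ∈ F_23, compute rhs = x³ + 16·x + 14 mod 23, then count y ∈ F_23 with y² ≡ rhs.
  x = 0: rhs = 14, matching y values: none (0 points).
  x = 1: rhs = 8, matching y values: 10, 13 (2 points).
  x = 2: rhs = 8, matching y values: 10, 13 (2 points).
  x = 3: rhs = 20, matching y values: none (0 points).
  x = 4: rhs = 4, matching y values: 2, 21 (2 points).
  x = 5: rhs = 12, matching y values: 9, 14 (2 points).
  x = 6: rhs = 4, matching y values: 2, 21 (2 points).
  x = 7: rhs = 9, matching y values: 3, 20 (2 points).
  x = 8: rhs = 10, matching y values: none (0 points).
  x = 9: rhs = 13, matching y values: 6, 17 (2 points).
  x = 10: rhs = 1, matching y values: 1, 22 (2 points).
  x = 11: rhs = 3, matching y values: 7, 16 (2 points).
  x = 12: rhs = 2, matching y values: 5, 18 (2 points).
  x = 13: rhs = 4, matching y values: 2, 21 (2 points).
  x = 14: rhs = 15, matching y values: none (0 points).
  x = 15: rhs = 18, matching y values: 8, 15 (2 points).
  x = 16: rhs = 19, matching y values: none (0 points).
  x = 17: rhs = 1, matching y values: 1, 22 (2 points).
  x = 18: rhs = 16, matching y values: 4, 19 (2 points).
  x = 19: rhs = 1, matching y values: 1, 22 (2 points).
  x = 20: rhs = 8, matching y values: 10, 13 (2 points).
  x = 21: rhs = 20, matching y values: none (0 points).
  x = 22: rhs = 20, matching y values: none (0 points).
Total affine count: 32.
Full point count |E(F_23)| = 32 + 1 = 33.
Hasse bound: |33 − (23+1)| = |9| = 9 ≤ 2√23 ≈ 9.5917 ✓.


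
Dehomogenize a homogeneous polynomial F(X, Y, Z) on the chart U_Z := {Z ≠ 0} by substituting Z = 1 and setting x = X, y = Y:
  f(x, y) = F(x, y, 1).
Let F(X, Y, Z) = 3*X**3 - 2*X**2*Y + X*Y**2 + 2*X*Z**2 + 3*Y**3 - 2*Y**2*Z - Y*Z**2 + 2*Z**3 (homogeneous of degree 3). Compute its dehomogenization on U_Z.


f(x, y) = 3*x**3 - 2*x**2*y + x*y**2 + 2*x + 3*y**3 - 2*y**2 - y + 2

On U_Z we set Z = 1. Each monomial c·X^i·Y^j·Z^k in F becomes c·x^i·y^j·1^k = c·x^i·y^j.
Substituting Z = 1: F(X, Y, 1) = 3*x**3 - 2*x**2*y + x*y**2 + 2*x + 3*y**3 - 2*y**2 - y + 2.
Note: deg(f) ≤ deg(F) = 3; strict inequality happens when F is divisible by Z (lost terms).


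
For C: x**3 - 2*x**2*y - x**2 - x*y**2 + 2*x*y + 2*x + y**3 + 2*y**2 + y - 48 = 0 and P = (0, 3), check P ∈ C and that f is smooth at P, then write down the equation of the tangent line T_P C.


Tangent line at P: -x + 40*y - 120 = 0.

Step 1: f(0, 3) = 0, so P lies on C.
Step 2: partial derivatives
  f_x(x, y) = 3*x**2 - 4*x*y - 2*x - y**2 + 2*y + 2, f_y(x, y) = -2*x**2 - 2*x*y + 2*x + 3*y**2 + 4*y + 1.
  f_x(P) = -1, f_y(P) = 40 (gradient nonzero, so P is smooth).
Step 3: tangent line at P: -1·(x − 0) + 40·(y − 3) = 0.
Expanding: -x + 40*y - 120 = 0.


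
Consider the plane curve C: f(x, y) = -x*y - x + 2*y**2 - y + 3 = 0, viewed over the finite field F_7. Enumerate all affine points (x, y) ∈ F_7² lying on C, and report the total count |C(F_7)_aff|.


Affine F_7-points: {(1, 3), (1, 5), (2, 1), (2, 4), (3, 0), (3, 2)}; count = 6.

For each of the 49 pairs (x, y) ∈ F_7², evaluate f(x, y) mod 7. Record the zeros.
  x = 0: [0↦3, 1↦4, 2↦2, 3↦4, 4↦3, 5↦6, 6↦6]  zeros at y ∈ ∅
  x = 1: [0↦2, 1↦2, 2↦6, 3↦0, 4↦5, 5↦0, 6↦6]  zeros at y ∈ {3, 5}
  x = 2: [0↦1, 1↦0, 2↦3, 3↦3, 4↦0, 5↦1, 6↦6]  zeros at y ∈ {1, 4}
  x = 3: [0↦0, 1↦5, 2↦0, 3↦6, 4↦2, 5↦2, 6↦6]  zeros at y ∈ {0, 2}
  x = 4: [0↦6, 1↦3, 2↦4, 3↦2, 4↦4, 5↦3, 6↦6]  zeros at y ∈ ∅
  x = 5: [0↦5, 1↦1, 2↦1, 3↦5, 4↦6, 5↦4, 6↦6]  zeros at y ∈ ∅
  x = 6: [0↦4, 1↦6, 2↦5, 3↦1, 4↦1, 5↦5, 6↦6]  zeros at y ∈ ∅
Collecting zeros: affine points = {(1, 3), (1, 5), (2, 1), (2, 4), (3, 0), (3, 2)}.
Total count |C(F_7)_aff| = 6.


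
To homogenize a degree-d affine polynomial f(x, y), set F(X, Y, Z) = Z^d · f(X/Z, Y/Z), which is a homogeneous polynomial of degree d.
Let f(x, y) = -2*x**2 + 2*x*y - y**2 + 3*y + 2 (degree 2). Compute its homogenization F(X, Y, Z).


F(X, Y, Z) = -2*X**2 + 2*X*Y - Y**2 + 3*Y*Z + 2*Z**2

deg(f) = 2.
Substitute x = X/Z, y = Y/Z into f, then multiply by Z^2.
  monomial -2·x^2·y^0 ↦ -2·X^2·Y^0·Z^0.
  monomial 2·x^1·y^1 ↦ 2·X^1·Y^1·Z^0.
  monomial -1·x^0·y^2 ↦ -1·X^0·Y^2·Z^0.
  monomial 3·x^0·y^1 ↦ 3·X^0·Y^1·Z^1.
  monomial 2·x^0·y^0 ↦ 2·X^0·Y^0·Z^2.
Collecting: F(X, Y, Z) = -2*X**2 + 2*X*Y - Y**2 + 3*Y*Z + 2*Z**2.


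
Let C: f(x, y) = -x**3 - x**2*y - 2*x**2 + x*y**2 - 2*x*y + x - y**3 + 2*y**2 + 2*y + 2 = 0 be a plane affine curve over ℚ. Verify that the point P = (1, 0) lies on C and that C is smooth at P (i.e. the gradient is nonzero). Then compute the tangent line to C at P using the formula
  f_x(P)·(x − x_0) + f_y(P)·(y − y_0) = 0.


Tangent line at P: -6*x - y + 6 = 0.

Step 1: f(1, 0) = 0, so P lies on C.
Step 2: partial derivatives
  f_x(x, y) = -3*x**2 - 2*x*y - 4*x + y**2 - 2*y + 1, f_y(x, y) = -x**2 + 2*x*y - 2*x - 3*y**2 + 4*y + 2.
  f_x(P) = -6, f_y(P) = -1 (gradient nonzero, so P is smooth).
Step 3: tangent line at P: -6·(x − 1) + -1·(y − 0) = 0.
Expanding: -6*x - y + 6 = 0.


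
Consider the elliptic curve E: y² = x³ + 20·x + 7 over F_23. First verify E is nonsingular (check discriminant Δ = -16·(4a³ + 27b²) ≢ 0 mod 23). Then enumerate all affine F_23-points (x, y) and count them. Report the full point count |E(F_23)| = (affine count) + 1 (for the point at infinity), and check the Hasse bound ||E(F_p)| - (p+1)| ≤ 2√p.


Affine points = {(2, 3), (2, 20), (3, 5), (3, 18), (4, 6), (4, 17), (5, 5), (5, 18), (8, 9), (8, 14), (13, 7), (13, 16), (14, 8), (14, 15), (15, 5), (15, 18), (17, 4), (17, 19), (18, 9), (18, 14), (19, 1), (19, 22), (20, 9), (20, 14), (22, 3), (22, 20)}; affine count = 26; |E(F_23)| = 27.

Discriminant check: Δ ∝ 4a³ + 27b² = 4·20³ + 27·7² = 4·8000 + 27·49 ≡ 19 (mod 23). Nonzero ⇒ E is nonsingular.
For each x ∈ F_23, compute rhs = x³ + 20·x + 7 mod 23, then count y ∈ F_23 with y² ≡ rhs.
  x = 0: rhs = 7, matching y values: none (0 points).
  x = 1: rhs = 5, matching y values: none (0 points).
  x = 2: rhs = 9, matching y values: 3, 20 (2 points).
  x = 3: rhs = 2, matching y values: 5, 18 (2 points).
  x = 4: rhs = 13, matching y values: 6, 17 (2 points).
  x = 5: rhs = 2, matching y values: 5, 18 (2 points).
  x = 6: rhs = 21, matching y values: none (0 points).
  x = 7: rhs = 7, matching y values: none (0 points).
  x = 8: rhs = 12, matching y values: 9, 14 (2 points).
  x = 9: rhs = 19, matching y values: none (0 points).
  x = 10: rhs = 11, matching y values: none (0 points).
  x = 11: rhs = 17, matching y values: none (0 points).
  x = 12: rhs = 20, matching y values: none (0 points).
  x = 13: rhs = 3, matching y values: 7, 16 (2 points).
  x = 14: rhs = 18, matching y values: 8, 15 (2 points).
  x = 15: rhs = 2, matching y values: 5, 18 (2 points).
  x = 16: rhs = 7, matching y values: none (0 points).
  x = 17: rhs = 16, matching y values: 4, 19 (2 points).
  x = 18: rhs = 12, matching y values: 9, 14 (2 points).
  x = 19: rhs = 1, matching y values: 1, 22 (2 points).
  x = 20: rhs = 12, matching y values: 9, 14 (2 points).
  x = 21: rhs = 5, matching y values: none (0 points).
  x = 22: rhs = 9, matching y values: 3, 20 (2 points).
Total affine count: 26.
Full point count |E(F_23)| = 26 + 1 = 27.
Hasse bound: |27 − (23+1)| = |3| = 3 ≤ 2√23 ≈ 9.5917 ✓.


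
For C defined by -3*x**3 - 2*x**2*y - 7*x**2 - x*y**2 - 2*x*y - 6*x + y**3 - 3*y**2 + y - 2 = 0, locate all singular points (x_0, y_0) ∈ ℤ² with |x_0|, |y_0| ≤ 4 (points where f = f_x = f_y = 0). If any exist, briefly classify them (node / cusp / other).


Singular points: {(-1, 1)}; classification: cusp.

Compute partial derivatives:
  f_x = -9*x**2 - 4*x*y - 14*x - y**2 - 2*y - 6.
  f_y = -2*x**2 - 2*x*y - 2*x + 3*y**2 - 6*y + 1.
Scan x_0 ∈ {−4, ..., 4}. For each x_0, f_y(x_0, y) is a polynomial in y; find its integer roots y ∈ {−4, ..., 4}, then test f_x and f at those candidates.
  x = -4: f_y(-4, y) = 3*y**2 + 2*y - 23; no integer root y with |y| ≤ 4.
  x = -3: f_y(-3, y) = 3*y**2 - 11; no integer root y with |y| ≤ 4.
  x = -2: f_y(-2, y) = 3*y**2 - 2*y - 3; no integer root y with |y| ≤ 4.
  x = -1: f_y(-1, y) = 3*y**2 - 4*y + 1; vanishes at y ∈ {1}. (-1, 1): f_x = 0, f = 0 — SINGULAR.
  x = 0: f_y(0, y) = 3*y**2 - 6*y + 1; no integer root y with |y| ≤ 4.
  x = 1: f_y(1, y) = 3*y**2 - 8*y - 3; vanishes at y ∈ {3}. (1, 3): f_x = -56 ≠ 0.
  x = 2: f_y(2, y) = 3*y**2 - 10*y - 11; no integer root y with |y| ≤ 4.
  x = 3: f_y(3, y) = 3*y**2 - 12*y - 23; no integer root y with |y| ≤ 4.
  x = 4: f_y(4, y) = 3*y**2 - 14*y - 39; no integer root y with |y| ≤ 4.
Only singular point on the grid: (-1, 1).
Classify: substitute x = -1 + u, y = 1 + v and expand: f = -3*u**3 - 2*u**2*v - u*v**2 + v**3 + v**2.
No constant or linear terms (consistent with a singular point). Quadratic part: v**2. Cubic part: -3*u**3 - 2*u**2*v - u*v**2 + v**3.
The quadratic part v**2 is a perfect square, so there is a single (double) tangent line v = 0, i.e. y = 1. Restricting the cubic part to that line (v = 0) leaves -3*u**3 ≠ 0, so f is not divisible by v and the branch is v² ≈ 3*u**3 to lowest order — this is a cusp.
Classification: cusp.


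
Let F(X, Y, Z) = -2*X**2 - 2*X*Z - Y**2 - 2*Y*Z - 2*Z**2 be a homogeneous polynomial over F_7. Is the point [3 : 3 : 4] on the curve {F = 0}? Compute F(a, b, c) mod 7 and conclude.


F(3,3,4) ≡ 5 (mod 7); P is NOT on the curve.

Evaluate F(3, 3, 4) term-by-term (mod 7).
  -2*X**2 ↦ -2·9·1·1 = -18
  -2*X*Z ↦ -2·3·1·4 = -24
  -Y**2 ↦ -1·1·9·1 = -9
  -2*Y*Z ↦ -2·1·3·4 = -24
  -2*Z**2 ↦ -2·1·1·16 = -32
Sum: F(3, 3, 4) = (-18) + (-24) + (-9) + (-24) + (-32) = -107.
Reducing mod 7: -107 ≡ 5 (mod 7).
Since F(a, b, c) ≡ 5 ≠ 0 (mod 7), P does NOT lie on the curve.


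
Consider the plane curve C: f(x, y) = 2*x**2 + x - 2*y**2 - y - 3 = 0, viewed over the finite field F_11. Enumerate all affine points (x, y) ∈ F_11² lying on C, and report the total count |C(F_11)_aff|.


Affine F_11-points: {(1, 0), (1, 5), (4, 0), (4, 5), (7, 1), (7, 4), (8, 6), (8, 10), (9, 1), (9, 4)}; count = 10.

For each of the 121 pairs (x, y) ∈ F_11², evaluate f(x, y) mod 11. Record the zeros.
  x = 0: [0↦8, 1↦5, 2↦9, 3↦9, 4↦5, 5↦8, 6↦7, 7↦2, 8↦4, 9↦2, 10↦7]  zeros at y ∈ ∅
  x = 1: [0↦0, 1↦8, 2↦1, 3↦1, 4↦8, 5↦0, 6↦10, 7↦5, 8↦7, 9↦5, 10↦10]  zeros at y ∈ {0, 5}
  x = 2: [0↦7, 1↦4, 2↦8, 3↦8, 4↦4, 5↦7, 6↦6, 7↦1, 8↦3, 9↦1, 10↦6]  zeros at y ∈ ∅
  x = 3: [0↦7, 1↦4, 2↦8, 3↦8, 4↦4, 5↦7, 6↦6, 7↦1, 8↦3, 9↦1, 10↦6]  zeros at y ∈ ∅
  x = 4: [0↦0, 1↦8, 2↦1, 3↦1, 4↦8, 5↦0, 6↦10, 7↦5, 8↦7, 9↦5, 10↦10]  zeros at y ∈ {0, 5}
  x = 5: [0↦8, 1↦5, 2↦9, 3↦9, 4↦5, 5↦8, 6↦7, 7↦2, 8↦4, 9↦2, 10↦7]  zeros at y ∈ ∅
  x = 6: [0↦9, 1↦6, 2↦10, 3↦10, 4↦6, 5↦9, 6↦8, 7↦3, 8↦5, 9↦3, 10↦8]  zeros at y ∈ ∅
  x = 7: [0↦3, 1↦0, 2↦4, 3↦4, 4↦0, 5↦3, 6↦2, 7↦8, 8↦10, 9↦8, 10↦2]  zeros at y ∈ {1, 4}
  x = 8: [0↦1, 1↦9, 2↦2, 3↦2, 4↦9, 5↦1, 6↦0, 7↦6, 8↦8, 9↦6, 10↦0]  zeros at y ∈ {6, 10}
  x = 9: [0↦3, 1↦0, 2↦4, 3↦4, 4↦0, 5↦3, 6↦2, 7↦8, 8↦10, 9↦8, 10↦2]  zeros at y ∈ {1, 4}
  x = 10: [0↦9, 1↦6, 2↦10, 3↦10, 4↦6, 5↦9, 6↦8, 7↦3, 8↦5, 9↦3, 10↦8]  zeros at y ∈ ∅
Collecting zeros: affine points = {(1, 0), (1, 5), (4, 0), (4, 5), (7, 1), (7, 4), (8, 6), (8, 10), (9, 1), (9, 4)}.
Total count |C(F_11)_aff| = 10.


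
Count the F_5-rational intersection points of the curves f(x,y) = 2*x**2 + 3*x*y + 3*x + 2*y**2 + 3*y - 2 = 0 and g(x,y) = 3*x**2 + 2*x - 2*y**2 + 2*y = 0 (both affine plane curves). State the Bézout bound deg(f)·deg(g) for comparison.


Common zeros: ∅; count = 0; Bézout bound = 4.

deg(f) = 2, deg(g) = 2, so Bézout bound = 4.
Scan x ∈ F_5. For each x, list the y ∈ F_5 with f(x, y) ≡ 0 and those with g(x, y) ≡ 0 (mod 5); the common zeros in that column are the intersection.
  x = 0: f ≡ 0 at y ∈ {3}; g ≡ 0 at y ∈ {0, 1}; common: ∅.
  x = 1: f ≡ 0 at y ∈ ∅; g ≡ 0 at y ∈ {0, 1}; common: ∅.
  x = 2: f ≡ 0 at y ∈ {4}; g ≡ 0 at y ∈ ∅; common: ∅.
  x = 3: f ≡ 0 at y ∈ {0, 4}; g ≡ 0 at y ∈ ∅; common: ∅.
  x = 4: f ≡ 0 at y ∈ {2, 3}; g ≡ 0 at y ∈ ∅; common: ∅.
Collecting: common zeros = ∅, so the count is 0.
Comparison with the Bézout bound: 0 ≤ 4 = deg(f)·deg(g), as expected for curves with no common component (the affine F_5-count falls short of the bound because intersections may lie at infinity, over extension fields, or carry multiplicity).


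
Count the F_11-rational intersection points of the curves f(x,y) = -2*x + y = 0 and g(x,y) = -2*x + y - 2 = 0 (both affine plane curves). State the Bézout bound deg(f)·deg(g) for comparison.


Common zeros: ∅; count = 0; Bézout bound = 1.

deg(f) = 1, deg(g) = 1, so Bézout bound = 1.
Scan x ∈ F_11. For each x, list the y ∈ F_11 with f(x, y) ≡ 0 and those with g(x, y) ≡ 0 (mod 11); the common zeros in that column are the intersection.
  x = 0: f ≡ 0 at y ∈ {0}; g ≡ 0 at y ∈ {2}; common: ∅.
  x = 1: f ≡ 0 at y ∈ {2}; g ≡ 0 at y ∈ {4}; common: ∅.
  x = 2: f ≡ 0 at y ∈ {4}; g ≡ 0 at y ∈ {6}; common: ∅.
  x = 3: f ≡ 0 at y ∈ {6}; g ≡ 0 at y ∈ {8}; common: ∅.
  x = 4: f ≡ 0 at y ∈ {8}; g ≡ 0 at y ∈ {10}; common: ∅.
  x = 5: f ≡ 0 at y ∈ {10}; g ≡ 0 at y ∈ {1}; common: ∅.
  x = 6: f ≡ 0 at y ∈ {1}; g ≡ 0 at y ∈ {3}; common: ∅.
  x = 7: f ≡ 0 at y ∈ {3}; g ≡ 0 at y ∈ {5}; common: ∅.
  x = 8: f ≡ 0 at y ∈ {5}; g ≡ 0 at y ∈ {7}; common: ∅.
  x = 9: f ≡ 0 at y ∈ {7}; g ≡ 0 at y ∈ {9}; common: ∅.
  x = 10: f ≡ 0 at y ∈ {9}; g ≡ 0 at y ∈ {0}; common: ∅.
Collecting: common zeros = ∅, so the count is 0.
Comparison with the Bézout bound: 0 ≤ 1 = deg(f)·deg(g), as expected for curves with no common component (the affine F_11-count falls short of the bound because intersections may lie at infinity, over extension fields, or carry multiplicity).


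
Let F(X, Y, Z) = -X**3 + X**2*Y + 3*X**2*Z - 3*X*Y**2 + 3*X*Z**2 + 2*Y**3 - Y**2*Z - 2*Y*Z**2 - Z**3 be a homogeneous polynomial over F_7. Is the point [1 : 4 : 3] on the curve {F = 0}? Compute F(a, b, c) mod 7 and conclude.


F(1,4,3) ≡ 0 (mod 7); P is on the curve.

Evaluate F(1, 4, 3) term-by-term (mod 7).
  -X**3 ↦ -1·1·1·1 = -1
  X**2*Y ↦ 1·1·4·1 = 4
  3*X**2*Z ↦ 3·1·1·3 = 9
  -3*X*Y**2 ↦ -3·1·16·1 = -48
  3*X*Z**2 ↦ 3·1·1·9 = 27
  2*Y**3 ↦ 2·1·64·1 = 128
  -Y**2*Z ↦ -1·1·16·3 = -48
  -2*Y*Z**2 ↦ -2·1·4·9 = -72
  -Z**3 ↦ -1·1·1·27 = -27
Sum: F(1, 4, 3) = (-1) + (4) + (9) + (-48) + (27) + (128) + (-48) + (-72) + (-27) = -28.
Reducing mod 7: -28 ≡ 0 (mod 7).
Since F(a, b, c) ≡ 0 (mod 7), P lies on the curve.


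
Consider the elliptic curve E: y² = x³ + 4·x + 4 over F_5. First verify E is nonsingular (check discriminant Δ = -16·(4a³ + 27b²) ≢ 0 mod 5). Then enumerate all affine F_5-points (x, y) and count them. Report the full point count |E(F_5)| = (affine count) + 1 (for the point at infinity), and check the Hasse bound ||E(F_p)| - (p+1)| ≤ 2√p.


Affine points = {(0, 2), (0, 3), (1, 2), (1, 3), (2, 0), (4, 2), (4, 3)}; affine count = 7; |E(F_5)| = 8.

Discriminant check: Δ ∝ 4a³ + 27b² = 4·4³ + 27·4² = 4·64 + 27·16 ≡ 3 (mod 5). Nonzero ⇒ E is nonsingular.
For each x ∈ F_5, compute rhs = x³ + 4·x + 4 mod 5, then count y ∈ F_5 with y² ≡ rhs.
  x = 0: rhs = 4, matching y values: 2, 3 (2 points).
  x = 1: rhs = 4, matching y values: 2, 3 (2 points).
  x = 2: rhs = 0, matching y values: 0 (1 points).
  x = 3: rhs = 3, matching y values: none (0 points).
  x = 4: rhs = 4, matching y values: 2, 3 (2 points).
Total affine count: 7.
Full point count |E(F_5)| = 7 + 1 = 8.
Hasse bound: |8 − (5+1)| = |2| = 2 ≤ 2√5 ≈ 4.4721 ✓.


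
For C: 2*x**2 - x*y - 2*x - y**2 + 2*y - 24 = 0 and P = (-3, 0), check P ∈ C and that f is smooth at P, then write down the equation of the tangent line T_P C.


Tangent line at P: -14*x + 5*y - 42 = 0.

Step 1: f(-3, 0) = 0, so P lies on C.
Step 2: partial derivatives
  f_x(x, y) = 4*x - y - 2, f_y(x, y) = -x - 2*y + 2.
  f_x(P) = -14, f_y(P) = 5 (gradient nonzero, so P is smooth).
Step 3: tangent line at P: -14·(x − -3) + 5·(y − 0) = 0.
Expanding: -14*x + 5*y - 42 = 0.


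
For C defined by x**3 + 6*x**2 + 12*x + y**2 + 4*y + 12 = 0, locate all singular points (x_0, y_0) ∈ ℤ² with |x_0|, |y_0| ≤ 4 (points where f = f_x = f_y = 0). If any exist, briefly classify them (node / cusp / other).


Singular points: {(-2, -2)}; classification: cusp.

Compute partial derivatives:
  f_x = 3*x**2 + 12*x + 12.
  f_y = 2*y + 4.
Scan x_0 ∈ {−4, ..., 4}. For each x_0, f_y(x_0, y) is a polynomial in y; find its integer roots y ∈ {−4, ..., 4}, then test f_x and f at those candidates.
  x = -4: f_y(-4, y) = 2*y + 4; vanishes at y ∈ {-2}. (-4, -2): f_x = 12 ≠ 0.
  x = -3: f_y(-3, y) = 2*y + 4; vanishes at y ∈ {-2}. (-3, -2): f_x = 3 ≠ 0.
  x = -2: f_y(-2, y) = 2*y + 4; vanishes at y ∈ {-2}. (-2, -2): f_x = 0, f = 0 — SINGULAR.
  x = -1: f_y(-1, y) = 2*y + 4; vanishes at y ∈ {-2}. (-1, -2): f_x = 3 ≠ 0.
  x = 0: f_y(0, y) = 2*y + 4; vanishes at y ∈ {-2}. (0, -2): f_x = 12 ≠ 0.
  x = 1: f_y(1, y) = 2*y + 4; vanishes at y ∈ {-2}. (1, -2): f_x = 27 ≠ 0.
  x = 2: f_y(2, y) = 2*y + 4; vanishes at y ∈ {-2}. (2, -2): f_x = 48 ≠ 0.
  x = 3: f_y(3, y) = 2*y + 4; vanishes at y ∈ {-2}. (3, -2): f_x = 75 ≠ 0.
  x = 4: f_y(4, y) = 2*y + 4; vanishes at y ∈ {-2}. (4, -2): f_x = 108 ≠ 0.
Only singular point on the grid: (-2, -2).
Classify: substitute x = -2 + u, y = -2 + v and expand: f = u**3 + v**2.
No constant or linear terms (consistent with a singular point). Quadratic part: v**2. Cubic part: u**3.
The quadratic part v**2 is a perfect square, so there is a single (double) tangent line v = 0, i.e. y = -2. Restricting the cubic part to that line (v = 0) leaves u**3 ≠ 0, so f is not divisible by v and the branch is v² ≈ -u**3 to lowest order — this is a cusp.
Classification: cusp.


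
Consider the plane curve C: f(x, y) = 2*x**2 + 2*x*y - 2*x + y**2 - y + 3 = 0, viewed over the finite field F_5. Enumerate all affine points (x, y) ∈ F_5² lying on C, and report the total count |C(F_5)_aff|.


Affine F_5-points: {(0, 2), (0, 4), (1, 1), (1, 3), (2, 3), (2, 4), (3, 0), (4, 1), (4, 2)}; count = 9.

For each of the 25 pairs (x, y) ∈ F_5², evaluate f(x, y) mod 5. Record the zeros.
  x = 0: [0↦3, 1↦3, 2↦0, 3↦4, 4↦0]  zeros at y ∈ {2, 4}
  x = 1: [0↦3, 1↦0, 2↦4, 3↦0, 4↦3]  zeros at y ∈ {1, 3}
  x = 2: [0↦2, 1↦1, 2↦2, 3↦0, 4↦0]  zeros at y ∈ {3, 4}
  x = 3: [0↦0, 1↦1, 2↦4, 3↦4, 4↦1]  zeros at y ∈ {0}
  x = 4: [0↦2, 1↦0, 2↦0, 3↦2, 4↦1]  zeros at y ∈ {1, 2}
Collecting zeros: affine points = {(0, 2), (0, 4), (1, 1), (1, 3), (2, 3), (2, 4), (3, 0), (4, 1), (4, 2)}.
Total count |C(F_5)_aff| = 9.


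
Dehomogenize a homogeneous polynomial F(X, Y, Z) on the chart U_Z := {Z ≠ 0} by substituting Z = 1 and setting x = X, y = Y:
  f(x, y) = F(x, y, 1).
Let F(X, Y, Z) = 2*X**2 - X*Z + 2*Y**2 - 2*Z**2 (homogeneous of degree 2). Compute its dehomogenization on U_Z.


f(x, y) = 2*x**2 - x + 2*y**2 - 2

On U_Z we set Z = 1. Each monomial c·X^i·Y^j·Z^k in F becomes c·x^i·y^j·1^k = c·x^i·y^j.
Substituting Z = 1: F(X, Y, 1) = 2*x**2 - x + 2*y**2 - 2.
Note: deg(f) ≤ deg(F) = 2; strict inequality happens when F is divisible by Z (lost terms).


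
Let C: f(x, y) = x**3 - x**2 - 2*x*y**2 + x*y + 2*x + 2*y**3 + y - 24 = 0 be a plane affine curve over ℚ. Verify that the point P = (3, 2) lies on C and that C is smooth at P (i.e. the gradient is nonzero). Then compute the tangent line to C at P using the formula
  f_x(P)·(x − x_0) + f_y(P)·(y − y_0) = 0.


Tangent line at P: 17*x + 4*y - 59 = 0.

Step 1: f(3, 2) = 0, so P lies on C.
Step 2: partial derivatives
  f_x(x, y) = 3*x**2 - 2*x - 2*y**2 + y + 2, f_y(x, y) = -4*x*y + x + 6*y**2 + 1.
  f_x(P) = 17, f_y(P) = 4 (gradient nonzero, so P is smooth).
Step 3: tangent line at P: 17·(x − 3) + 4·(y − 2) = 0.
Expanding: 17*x + 4*y - 59 = 0.


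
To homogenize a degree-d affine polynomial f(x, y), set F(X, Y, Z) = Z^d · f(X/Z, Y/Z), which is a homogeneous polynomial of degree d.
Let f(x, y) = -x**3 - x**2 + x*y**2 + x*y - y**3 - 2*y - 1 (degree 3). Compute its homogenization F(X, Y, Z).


F(X, Y, Z) = -X**3 - X**2*Z + X*Y**2 + X*Y*Z - Y**3 - 2*Y*Z**2 - Z**3

deg(f) = 3.
Substitute x = X/Z, y = Y/Z into f, then multiply by Z^3.
  monomial -1·x^3·y^0 ↦ -1·X^3·Y^0·Z^0.
  monomial -1·x^2·y^0 ↦ -1·X^2·Y^0·Z^1.
  monomial 1·x^1·y^2 ↦ 1·X^1·Y^2·Z^0.
  monomial 1·x^1·y^1 ↦ 1·X^1·Y^1·Z^1.
  monomial -1·x^0·y^3 ↦ -1·X^0·Y^3·Z^0.
  monomial -2·x^0·y^1 ↦ -2·X^0·Y^1·Z^2.
  monomial -1·x^0·y^0 ↦ -1·X^0·Y^0·Z^3.
Collecting: F(X, Y, Z) = -X**3 - X**2*Z + X*Y**2 + X*Y*Z - Y**3 - 2*Y*Z**2 - Z**3.


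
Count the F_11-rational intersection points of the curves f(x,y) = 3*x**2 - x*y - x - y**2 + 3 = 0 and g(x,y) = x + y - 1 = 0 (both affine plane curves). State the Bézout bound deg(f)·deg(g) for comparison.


Common zeros: {(5, 7), (6, 6)}; count = 2; Bézout bound = 2.

deg(f) = 2, deg(g) = 1, so Bézout bound = 2.
Scan x ∈ F_11. For each x, list the y ∈ F_11 with f(x, y) ≡ 0 and those with g(x, y) ≡ 0 (mod 11); the common zeros in that column are the intersection.
  x = 0: f ≡ 0 at y ∈ {5, 6}; g ≡ 0 at y ∈ {1}; common: ∅.
  x = 1: f ≡ 0 at y ∈ ∅; g ≡ 0 at y ∈ {0}; common: ∅.
  x = 2: f ≡ 0 at y ∈ {4, 5}; g ≡ 0 at y ∈ {10}; common: ∅.
  x = 3: f ≡ 0 at y ∈ ∅; g ≡ 0 at y ∈ {9}; common: ∅.
  x = 4: f ≡ 0 at y ∈ ∅; g ≡ 0 at y ∈ {8}; common: ∅.
  x = 5: f ≡ 0 at y ∈ {7, 10}; g ≡ 0 at y ∈ {7}; common: {7}.
  x = 6: f ≡ 0 at y ∈ {6, 10}; g ≡ 0 at y ∈ {6}; common: {6}.
  x = 7: f ≡ 0 at y ∈ {0, 4}; g ≡ 0 at y ∈ {5}; common: ∅.
  x = 8: f ≡ 0 at y ∈ {0, 3}; g ≡ 0 at y ∈ {4}; common: ∅.
  x = 9: f ≡ 0 at y ∈ ∅; g ≡ 0 at y ∈ {3}; common: ∅.
  x = 10: f ≡ 0 at y ∈ ∅; g ≡ 0 at y ∈ {2}; common: ∅.
Collecting: common zeros = {(5, 7), (6, 6)}, so the count is 2.
Comparison with the Bézout bound: 2 ≤ 2 = deg(f)·deg(g), as expected for curves with no common component (the bound is attained).


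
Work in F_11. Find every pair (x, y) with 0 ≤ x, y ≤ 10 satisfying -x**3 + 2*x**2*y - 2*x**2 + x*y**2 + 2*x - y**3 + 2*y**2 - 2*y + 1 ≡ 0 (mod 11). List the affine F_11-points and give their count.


Affine F_11-points: {(0, 1), (1, 0), (1, 3), (2, 0), (3, 6), (4, 2), (4, 5), (4, 10), (5, 1), (6, 0), (6, 1), (6, 7), (7, 5), (8, 5), (10, 10)}; count = 15.

For each of the 121 pairs (x, y) ∈ F_11², evaluate f(x, y) mod 11. Record the zeros.
  x = 0: [0↦1, 1↦0, 2↦8, 3↦8, 4↦5, 5↦4, 6↦10, 7↦6, 8↦8, 9↦10, 10↦6]  zeros at y ∈ {1}
  x = 1: [0↦0, 1↦2, 2↦4, 3↦0, 4↦6, 5↦5, 6↦2, 7↦2, 8↦10, 9↦9, 10↦4]  zeros at y ∈ {0, 3}
  x = 2: [0↦0, 1↦9, 2↦9, 3↦5, 4↦2, 5↦5, 6↦8, 7↦5, 8↦1, 9↦1, 10↦10]  zeros at y ∈ {0}
  x = 3: [0↦6, 1↦4, 2↦6, 3↦6, 4↦9, 5↦9, 6↦0, 7↦9, 8↦8, 9↦2, 10↦7]  zeros at y ∈ {6}
  x = 4: [0↦1, 1↦3, 2↦0, 3↦8, 4↦10, 5↦0, 6↦5, 7↦8, 8↦3, 9↦6, 10↦0]  zeros at y ∈ {2, 5, 10}
  x = 5: [0↦1, 1↦0, 2↦7, 3↦5, 4↦10, 5↦5, 6↦6, 7↦7, 8↦2, 9↦7, 10↦5]  zeros at y ∈ {1}
  x = 6: [0↦0, 1↦0, 2↦10, 3↦2, 4↦3, 5↦7, 6↦8, 7↦0, 8↦10, 9↦10, 10↦5]  zeros at y ∈ {0, 1, 7}
  x = 7: [0↦3, 1↦8, 2↦3, 3↦4, 4↦5, 5↦0, 6↦5, 7↦3, 8↦10, 9↦9, 10↦5]  zeros at y ∈ {5}
  x = 8: [0↦4, 1↦7, 2↦2, 3↦5, 4↦10, 5↦0, 6↦2, 7↦10, 8↦7, 9↦9, 10↦10]  zeros at y ∈ {5}
  x = 9: [0↦8, 1↦2, 2↦1, 3↦10, 4↦1, 5↦1, 6↦4, 7↦4, 8↦6, 9↦4, 10↦3]  zeros at y ∈ ∅
  x = 10: [0↦9, 1↦9, 2↦5, 3↦2, 4↦5, 5↦8, 6↦5, 7↦1, 8↦1, 9↦10, 10↦0]  zeros at y ∈ {10}
Collecting zeros: affine points = {(0, 1), (1, 0), (1, 3), (2, 0), (3, 6), (4, 2), (4, 5), (4, 10), (5, 1), (6, 0), (6, 1), (6, 7), (7, 5), (8, 5), (10, 10)}.
Total count |C(F_11)_aff| = 15.


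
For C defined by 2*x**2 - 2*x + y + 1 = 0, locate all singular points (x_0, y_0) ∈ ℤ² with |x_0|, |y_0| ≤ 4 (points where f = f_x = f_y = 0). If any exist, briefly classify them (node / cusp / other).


No singular points in the scanned grid; C is smooth there.

Compute partial derivatives:
  f_x = 4*x - 2.
  f_y = 1.
f_y = 1 is a nonzero constant, so f_y never vanishes: no point (x, y) can satisfy f = f_x = f_y = 0. In particular no (x, y) ∈ {−4, ..., 4}² is singular; the curve is smooth.


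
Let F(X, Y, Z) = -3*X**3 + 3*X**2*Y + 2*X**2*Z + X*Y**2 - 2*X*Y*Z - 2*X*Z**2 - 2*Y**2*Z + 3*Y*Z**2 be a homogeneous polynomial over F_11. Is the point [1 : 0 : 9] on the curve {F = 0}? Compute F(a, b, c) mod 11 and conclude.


F(1,0,9) ≡ 7 (mod 11); P is NOT on the curve.

Evaluate F(1, 0, 9) term-by-term (mod 11).
  -3*X**3 ↦ -3·1·1·1 = -3
  3*X**2*Y ↦ 3·1·0·1 = 0
  2*X**2*Z ↦ 2·1·1·9 = 18
  X*Y**2 ↦ 1·1·0·1 = 0
  -2*X*Y*Z ↦ -2·1·0·9 = 0
  -2*X*Z**2 ↦ -2·1·1·81 = -162
  -2*Y**2*Z ↦ -2·1·0·9 = 0
  3*Y*Z**2 ↦ 3·1·0·81 = 0
Sum: F(1, 0, 9) = (-3) + (0) + (18) + (0) + (0) + (-162) + (0) + (0) = -147.
Reducing mod 11: -147 ≡ 7 (mod 11).
Since F(a, b, c) ≡ 7 ≠ 0 (mod 11), P does NOT lie on the curve.


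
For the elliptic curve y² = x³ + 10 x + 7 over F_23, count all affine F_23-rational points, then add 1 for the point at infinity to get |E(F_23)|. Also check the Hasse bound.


Affine points = {(1, 8), (1, 15), (2, 9), (2, 14), (3, 8), (3, 15), (7, 11), (7, 12), (8, 1), (8, 22), (10, 7), (10, 16), (14, 4), (14, 19), (15, 6), (15, 17), (16, 10), (16, 13), (18, 4), (18, 19), (19, 8), (19, 15), (21, 5), (21, 18)}; affine count = 24; |E(F_23)| = 25.

Discriminant check: Δ ∝ 4a³ + 27b² = 4·10³ + 27·7² = 4·1000 + 27·49 ≡ 10 (mod 23). Nonzero ⇒ E is nonsingular.
For each x ∈ F_23, compute rhs = x³ + 10·x + 7 mod 23, then count y ∈ F_23 with y² ≡ rhs.
  x = 0: rhs = 7, matching y values: none (0 points).
  x = 1: rhs = 18, matching y values: 8, 15 (2 points).
  x = 2: rhs = 12, matching y values: 9, 14 (2 points).
  x = 3: rhs = 18, matching y values: 8, 15 (2 points).
  x = 4: rhs = 19, matching y values: none (0 points).
  x = 5: rhs = 21, matching y values: none (0 points).
  x = 6: rhs = 7, matching y values: none (0 points).
  x = 7: rhs = 6, matching y values: 11, 12 (2 points).
  x = 8: rhs = 1, matching y values: 1, 22 (2 points).
  x = 9: rhs = 21, matching y values: none (0 points).
  x = 10: rhs = 3, matching y values: 7, 16 (2 points).
  x = 11: rhs = 22, matching y values: none (0 points).
  x = 12: rhs = 15, matching y values: none (0 points).
  x = 13: rhs = 11, matching y values: none (0 points).
  x = 14: rhs = 16, matching y values: 4, 19 (2 points).
  x = 15: rhs = 13, matching y values: 6, 17 (2 points).
  x = 16: rhs = 8, matching y values: 10, 13 (2 points).
  x = 17: rhs = 7, matching y values: none (0 points).
  x = 18: rhs = 16, matching y values: 4, 19 (2 points).
  x = 19: rhs = 18, matching y values: 8, 15 (2 points).
  x = 20: rhs = 19, matching y values: none (0 points).
  x = 21: rhs = 2, matching y values: 5, 18 (2 points).
  x = 22: rhs = 19, matching y values: none (0 points).
Total affine count: 24.
Full point count |E(F_23)| = 24 + 1 = 25.
Hasse bound: |25 − (23+1)| = |1| = 1 ≤ 2√23 ≈ 9.5917 ✓.


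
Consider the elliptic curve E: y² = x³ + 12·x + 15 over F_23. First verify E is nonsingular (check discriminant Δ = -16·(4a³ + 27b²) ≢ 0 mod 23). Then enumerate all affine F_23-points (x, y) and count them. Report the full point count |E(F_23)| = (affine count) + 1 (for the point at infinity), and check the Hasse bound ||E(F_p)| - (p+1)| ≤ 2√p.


Affine points = {(2, 1), (2, 22), (3, 3), (3, 20), (4, 9), (4, 14), (5, 4), (5, 19), (6, 2), (6, 21), (8, 5), (8, 18), (9, 1), (9, 22), (10, 10), (10, 13), (11, 11), (11, 12), (12, 1), (12, 22), (14, 11), (14, 12), (16, 5), (16, 18), (17, 7), (17, 16), (19, 8), (19, 15), (21, 11), (21, 12), (22, 5), (22, 18)}; affine count = 32; |E(F_23)| = 33.

Discriminant check: Δ ∝ 4a³ + 27b² = 4·12³ + 27·15² = 4·1728 + 27·225 ≡ 15 (mod 23). Nonzero ⇒ E is nonsingular.
For each x ∈ F_23, compute rhs = x³ + 12·x + 15 mod 23, then count y ∈ F_23 with y² ≡ rhs.
  x = 0: rhs = 15, matching y values: none (0 points).
  x = 1: rhs = 5, matching y values: none (0 points).
  x = 2: rhs = 1, matching y values: 1, 22 (2 points).
  x = 3: rhs = 9, matching y values: 3, 20 (2 points).
  x = 4: rhs = 12, matching y values: 9, 14 (2 points).
  x = 5: rhs = 16, matching y values: 4, 19 (2 points).
  x = 6: rhs = 4, matching y values: 2, 21 (2 points).
  x = 7: rhs = 5, matching y values: none (0 points).
  x = 8: rhs = 2, matching y values: 5, 18 (2 points).
  x = 9: rhs = 1, matching y values: 1, 22 (2 points).
  x = 10: rhs = 8, matching y values: 10, 13 (2 points).
  x = 11: rhs = 6, matching y values: 11, 12 (2 points).
  x = 12: rhs = 1, matching y values: 1, 22 (2 points).
  x = 13: rhs = 22, matching y values: none (0 points).
  x = 14: rhs = 6, matching y values: 11, 12 (2 points).
  x = 15: rhs = 5, matching y values: none (0 points).
  x = 16: rhs = 2, matching y values: 5, 18 (2 points).
  x = 17: rhs = 3, matching y values: 7, 16 (2 points).
  x = 18: rhs = 14, matching y values: none (0 points).
  x = 19: rhs = 18, matching y values: 8, 15 (2 points).
  x = 20: rhs = 21, matching y values: none (0 points).
  x = 21: rhs = 6, matching y values: 11, 12 (2 points).
  x = 22: rhs = 2, matching y values: 5, 18 (2 points).
Total affine count: 32.
Full point count |E(F_23)| = 32 + 1 = 33.
Hasse bound: |33 − (23+1)| = |9| = 9 ≤ 2√23 ≈ 9.5917 ✓.


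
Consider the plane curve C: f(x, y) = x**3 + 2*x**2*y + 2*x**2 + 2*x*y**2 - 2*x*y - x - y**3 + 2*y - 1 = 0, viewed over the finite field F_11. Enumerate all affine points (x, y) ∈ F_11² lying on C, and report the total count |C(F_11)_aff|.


Affine F_11-points: {(0, 1), (0, 3), (0, 7), (2, 1), (2, 2), (3, 3), (4, 6), (5, 1), (6, 6), (8, 7), (9, 5), (9, 6), (9, 7), (10, 9)}; count = 14.

For each of the 121 pairs (x, y) ∈ F_11², evaluate f(x, y) mod 11. Record the zeros.
  x = 0: [0↦10, 1↦0, 2↦6, 3↦0, 4↦9, 5↦5, 6↦4, 7↦0, 8↦9, 9↦3, 10↦9]  zeros at y ∈ {1, 3, 7}
  x = 1: [0↦1, 1↦4, 2↦5, 3↦9, 4↦10, 5↦2, 6↦1, 7↦1, 8↦7, 9↦2, 10↦2]  zeros at y ∈ ∅
  x = 2: [0↦2, 1↦0, 2↦0, 3↦7, 4↦4, 5↦7, 6↦10, 7↦7, 8↦3, 9↦3, 10↦1]  zeros at y ∈ {1, 2}
  x = 3: [0↦8, 1↦5, 2↦8, 3↦0, 4↦8, 5↦4, 6↦4, 7↦2, 8↦3, 9↦1, 10↦1]  zeros at y ∈ {3}
  x = 4: [0↦3, 1↦3, 2↦2, 3↦5, 4↦6, 5↦10, 6↦0, 7↦3, 8↦2, 9↦2, 10↦8]  zeros at y ∈ {6}
  x = 5: [0↦4, 1↦0, 2↦10, 3↦6, 4↦4, 5↦9, 6↦4, 7↦5, 8↦6, 9↦1, 10↦6]  zeros at y ∈ {1}
  x = 6: [0↦6, 1↦2, 2↦5, 3↦9, 4↦8, 5↦7, 6↦0, 7↦3, 8↦10, 9↦4, 10↦1]  zeros at y ∈ {6}
  x = 7: [0↦4, 1↦4, 2↦4, 3↦9, 4↦2, 5↦10, 6↦5, 7↦3, 8↦9, 9↦6, 10↦10]  zeros at y ∈ ∅
  x = 8: [0↦4, 1↦1, 2↦2, 3↦1, 4↦3, 5↦2, 6↦3, 7↦0, 8↦9, 9↦2, 10↦6]  zeros at y ∈ {7}
  x = 9: [0↦1, 1↦10, 2↦5, 3↦2, 4↦6, 5↦0, 6↦0, 7↦0, 8↦5, 9↦9, 10↦6]  zeros at y ∈ {5, 6, 7}
  x = 10: [0↦1, 1↦4, 2↦8, 3↦7, 4↦6, 5↦10, 6↦2, 7↦9, 8↦3, 9↦0, 10↦5]  zeros at y ∈ {9}
Collecting zeros: affine points = {(0, 1), (0, 3), (0, 7), (2, 1), (2, 2), (3, 3), (4, 6), (5, 1), (6, 6), (8, 7), (9, 5), (9, 6), (9, 7), (10, 9)}.
Total count |C(F_11)_aff| = 14.


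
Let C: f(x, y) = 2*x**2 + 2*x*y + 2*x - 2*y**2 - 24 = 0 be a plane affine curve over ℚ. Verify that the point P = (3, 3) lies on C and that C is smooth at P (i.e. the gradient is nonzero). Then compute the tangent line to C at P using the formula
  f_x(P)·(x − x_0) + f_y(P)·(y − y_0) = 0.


Tangent line at P: 20*x - 6*y - 42 = 0.

Step 1: f(3, 3) = 0, so P lies on C.
Step 2: partial derivatives
  f_x(x, y) = 4*x + 2*y + 2, f_y(x, y) = 2*x - 4*y.
  f_x(P) = 20, f_y(P) = -6 (gradient nonzero, so P is smooth).
Step 3: tangent line at P: 20·(x − 3) + -6·(y − 3) = 0.
Expanding: 20*x - 6*y - 42 = 0.


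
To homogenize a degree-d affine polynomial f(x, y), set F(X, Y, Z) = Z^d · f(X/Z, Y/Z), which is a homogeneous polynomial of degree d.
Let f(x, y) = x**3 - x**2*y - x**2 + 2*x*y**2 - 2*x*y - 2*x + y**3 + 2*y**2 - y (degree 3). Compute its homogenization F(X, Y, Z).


F(X, Y, Z) = X**3 - X**2*Y - X**2*Z + 2*X*Y**2 - 2*X*Y*Z - 2*X*Z**2 + Y**3 + 2*Y**2*Z - Y*Z**2

deg(f) = 3.
Substitute x = X/Z, y = Y/Z into f, then multiply by Z^3.
  monomial 1·x^3·y^0 ↦ 1·X^3·Y^0·Z^0.
  monomial -1·x^2·y^1 ↦ -1·X^2·Y^1·Z^0.
  monomial -1·x^2·y^0 ↦ -1·X^2·Y^0·Z^1.
  monomial 2·x^1·y^2 ↦ 2·X^1·Y^2·Z^0.
  monomial -2·x^1·y^1 ↦ -2·X^1·Y^1·Z^1.
  monomial -2·x^1·y^0 ↦ -2·X^1·Y^0·Z^2.
  monomial 1·x^0·y^3 ↦ 1·X^0·Y^3·Z^0.
  monomial 2·x^0·y^2 ↦ 2·X^0·Y^2·Z^1.
  monomial -1·x^0·y^1 ↦ -1·X^0·Y^1·Z^2.
Collecting: F(X, Y, Z) = X**3 - X**2*Y - X**2*Z + 2*X*Y**2 - 2*X*Y*Z - 2*X*Z**2 + Y**3 + 2*Y**2*Z - Y*Z**2.


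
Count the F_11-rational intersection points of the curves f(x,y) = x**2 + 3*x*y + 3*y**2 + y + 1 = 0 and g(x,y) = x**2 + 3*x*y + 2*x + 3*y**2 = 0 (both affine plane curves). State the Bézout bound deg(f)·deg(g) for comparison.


Common zeros: ∅; count = 0; Bézout bound = 4.

deg(f) = 2, deg(g) = 2, so Bézout bound = 4.
Scan x ∈ F_11. For each x, list the y ∈ F_11 with f(x, y) ≡ 0 and those with g(x, y) ≡ 0 (mod 11); the common zeros in that column are the intersection.
  x = 0: f ≡ 0 at y ∈ {9}; g ≡ 0 at y ∈ {0}; common: ∅.
  x = 1: f ≡ 0 at y ∈ {2, 4}; g ≡ 0 at y ∈ ∅; common: ∅.
  x = 2: f ≡ 0 at y ∈ {8}; g ≡ 0 at y ∈ ∅; common: ∅.
  x = 3: f ≡ 0 at y ∈ ∅; g ≡ 0 at y ∈ {4}; common: ∅.
  x = 4: f ≡ 0 at y ∈ {1, 2}; g ≡ 0 at y ∈ ∅; common: ∅.
  x = 5: f ≡ 0 at y ∈ ∅; g ≡ 0 at y ∈ {2, 4}; common: ∅.
  x = 6: f ≡ 0 at y ∈ {3, 9}; g ≡ 0 at y ∈ {6, 10}; common: ∅.
  x = 7: f ≡ 0 at y ∈ {3, 8}; g ≡ 0 at y ∈ {6, 9}; common: ∅.
  x = 8: f ≡ 0 at y ∈ ∅; g ≡ 0 at y ∈ {5, 9}; common: ∅.
  x = 9: f ≡ 0 at y ∈ {4, 5}; g ≡ 0 at y ∈ {0, 2}; common: ∅.
  x = 10: f ≡ 0 at y ∈ ∅; g ≡ 0 at y ∈ ∅; common: ∅.
Collecting: common zeros = ∅, so the count is 0.
Comparison with the Bézout bound: 0 ≤ 4 = deg(f)·deg(g), as expected for curves with no common component (the affine F_11-count falls short of the bound because intersections may lie at infinity, over extension fields, or carry multiplicity).


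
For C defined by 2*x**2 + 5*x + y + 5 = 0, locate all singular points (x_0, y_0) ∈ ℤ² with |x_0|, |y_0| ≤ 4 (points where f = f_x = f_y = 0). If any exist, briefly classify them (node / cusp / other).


No singular points in the scanned grid; C is smooth there.

Compute partial derivatives:
  f_x = 4*x + 5.
  f_y = 1.
f_y = 1 is a nonzero constant, so f_y never vanishes: no point (x, y) can satisfy f = f_x = f_y = 0. In particular no (x, y) ∈ {−4, ..., 4}² is singular; the curve is smooth.


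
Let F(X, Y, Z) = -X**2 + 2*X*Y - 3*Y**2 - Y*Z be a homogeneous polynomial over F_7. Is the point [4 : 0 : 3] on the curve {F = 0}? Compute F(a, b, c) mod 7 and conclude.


F(4,0,3) ≡ 5 (mod 7); P is NOT on the curve.

Evaluate F(4, 0, 3) term-by-term (mod 7).
  -X**2 ↦ -1·16·1·1 = -16
  2*X*Y ↦ 2·4·0·1 = 0
  -3*Y**2 ↦ -3·1·0·1 = 0
  -Y*Z ↦ -1·1·0·3 = 0
Sum: F(4, 0, 3) = (-16) + (0) + (0) + (0) = -16.
Reducing mod 7: -16 ≡ 5 (mod 7).
Since F(a, b, c) ≡ 5 ≠ 0 (mod 7), P does NOT lie on the curve.


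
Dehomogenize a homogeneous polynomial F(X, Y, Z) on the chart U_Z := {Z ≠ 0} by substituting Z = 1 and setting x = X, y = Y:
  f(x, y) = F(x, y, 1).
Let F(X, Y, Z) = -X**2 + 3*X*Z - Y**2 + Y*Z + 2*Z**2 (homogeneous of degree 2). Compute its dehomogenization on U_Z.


f(x, y) = -x**2 + 3*x - y**2 + y + 2

On U_Z we set Z = 1. Each monomial c·X^i·Y^j·Z^k in F becomes c·x^i·y^j·1^k = c·x^i·y^j.
Substituting Z = 1: F(X, Y, 1) = -x**2 + 3*x - y**2 + y + 2.
Note: deg(f) ≤ deg(F) = 2; strict inequality happens when F is divisible by Z (lost terms).


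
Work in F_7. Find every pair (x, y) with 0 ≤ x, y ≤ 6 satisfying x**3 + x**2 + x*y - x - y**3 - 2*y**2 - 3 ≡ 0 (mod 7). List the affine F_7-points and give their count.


Affine F_7-points: {(2, 0), (4, 4), (5, 3), (6, 5)}; count = 4.

For each of the 49 pairs (x, y) ∈ F_7², evaluate f(x, y) mod 7. Record the zeros.
  x = 0: [0↦4, 1↦1, 2↦2, 3↦1, 4↦6, 5↦4, 6↦3]  zeros at y ∈ ∅
  x = 1: [0↦5, 1↦3, 2↦5, 3↦5, 4↦4, 5↦3, 6↦3]  zeros at y ∈ ∅
  x = 2: [0↦0, 1↦6, 2↦2, 3↦3, 4↦3, 5↦3, 6↦4]  zeros at y ∈ {0}
  x = 3: [0↦2, 1↦2, 2↦6, 3↦1, 4↦2, 5↦3, 6↦5]  zeros at y ∈ ∅
  x = 4: [0↦3, 1↦4, 2↦2, 3↦5, 4↦0, 5↦2, 6↦5]  zeros at y ∈ {4}
  x = 5: [0↦2, 1↦4, 2↦3, 3↦0, 4↦3, 5↦6, 6↦3]  zeros at y ∈ {3}
  x = 6: [0↦5, 1↦1, 2↦1, 3↦6, 4↦3, 5↦0, 6↦5]  zeros at y ∈ {5}
Collecting zeros: affine points = {(2, 0), (4, 4), (5, 3), (6, 5)}.
Total count |C(F_7)_aff| = 4.
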